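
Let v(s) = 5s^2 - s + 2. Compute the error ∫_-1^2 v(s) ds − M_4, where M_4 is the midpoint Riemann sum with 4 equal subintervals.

0.703125

Exact integral: ∫_-1^2 v(s) ds = 19.5.
M_4 = 18.796875.
Error = 19.5 − 18.796875 = 0.703125.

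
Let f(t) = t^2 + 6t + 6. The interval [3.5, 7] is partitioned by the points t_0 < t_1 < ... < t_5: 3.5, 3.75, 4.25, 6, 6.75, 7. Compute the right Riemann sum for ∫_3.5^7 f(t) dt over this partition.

265.21875

Subinterval widths: 0.25, 0.5, 1.75, 0.75, 0.25.
Right endpoints: 3.75, 4.25, 6, 6.75, 7.
f(3.75) = 42.5625, f(4.25) = 49.5625, f(6) = 78, f(6.75) = 92.0625, f(7) = 97.
Sum = Σ Δt_i · f(t_i).
Sum = 265.21875.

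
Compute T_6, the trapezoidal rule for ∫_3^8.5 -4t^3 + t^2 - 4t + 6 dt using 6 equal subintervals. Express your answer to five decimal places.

-5089.23148

Δt = (8.5 − 3)/6 = 11/12.
f(3) = -105, f(47/12) = -25343/108, f(29/6) = -47695/108, f(5.75) = -744.375, f(20/3) = -31358/27, f(91/12) = -92405/54, f(8.5) = -2412.25.
T_6 = (Δt/2)·[f(t_0) + 2f(t_1) + ... + 2f(t_{5}) + f(t_6)].
Sum ≈ -5089.23148.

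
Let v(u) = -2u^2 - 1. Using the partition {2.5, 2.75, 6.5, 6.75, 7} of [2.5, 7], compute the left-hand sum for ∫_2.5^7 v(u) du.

Subinterval widths: 0.25, 3.75, 0.25, 0.25.
Left endpoints: 2.5, 2.75, 6.5, 6.75.
v(2.5) = -13.5, v(2.75) = -16.125, v(6.5) = -85.5, v(6.75) = -92.125.
Sum = Σ Δu_i · v(u_i).
Sum = -108.25.

-108.25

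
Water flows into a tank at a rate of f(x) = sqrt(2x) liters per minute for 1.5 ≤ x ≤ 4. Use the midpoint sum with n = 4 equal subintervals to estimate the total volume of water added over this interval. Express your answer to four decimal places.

5.8140

Δx = (4 − 1.5)/4 = 0.625.
Midpoints: 1.8125, 2.4375, 3.0625, 3.6875.
f(1.8125) ≈ 1.9039, f(2.4375) ≈ 2.2079, f(3.0625) ≈ 2.4749, f(3.6875) ≈ 2.7157.
Sum = Δx · [f(1.8125) + f(2.4375) + f(3.0625) + f(3.6875)].
Sum ≈ 5.8140.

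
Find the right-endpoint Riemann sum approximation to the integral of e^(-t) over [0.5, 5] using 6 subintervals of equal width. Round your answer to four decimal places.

0.4027

Δt = (5 − 0.5)/6 = 0.75.
Right endpoints: 1.25, 2, 2.75, 3.5, 4.25, 5.
f(1.25) ≈ 0.2865, f(2) ≈ 0.1353, f(2.75) ≈ 0.0639, f(3.5) ≈ 0.0302, f(4.25) ≈ 0.0143, f(5) ≈ 0.0067.
Sum = Δt · [f(1.25) + f(2) + f(2.75) + ...].
Sum ≈ 0.4027.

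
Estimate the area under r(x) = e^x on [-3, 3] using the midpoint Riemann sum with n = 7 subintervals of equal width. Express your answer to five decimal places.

Δx = (3 − (-3))/7 = 6/7.
Midpoints: -18/7, -12/7, -6/7, 0, 6/7, 12/7, 18/7.
r(-18/7) ≈ 0.07643, r(-12/7) ≈ 0.18009, r(-6/7) ≈ 0.42437, r(0) ≈ 1.00000, r(6/7) ≈ 2.35642, r(12/7) ≈ 5.55271, r(18/7) ≈ 13.08450.
Sum = Δx · [r(-18/7) + r(-12/7) + r(-6/7) + ...].
Sum ≈ 19.43530.

19.43530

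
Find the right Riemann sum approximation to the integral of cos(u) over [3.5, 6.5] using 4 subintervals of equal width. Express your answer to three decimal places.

Δu = (6.5 − 3.5)/4 = 0.75.
Right endpoints: 4.25, 5, 5.75, 6.5.
f(4.25) ≈ -0.446, f(5) ≈ 0.284, f(5.75) ≈ 0.861, f(6.5) ≈ 0.977.
Sum = Δu · [f(4.25) + f(5) + f(5.75) + f(6.5)].
Sum ≈ 1.257.

1.257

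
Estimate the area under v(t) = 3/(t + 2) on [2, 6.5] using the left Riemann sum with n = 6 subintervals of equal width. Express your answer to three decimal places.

2.417

Δt = (6.5 − 2)/6 = 0.75.
Left endpoints: 2, 2.75, 3.5, 4.25, 5, 5.75.
v(2) = 0.75, v(2.75) = 12/19, v(3.5) = 6/11, v(4.25) = 0.48, v(5) = 3/7, v(5.75) = 12/31.
Sum = Δt · [v(2) + v(2.75) + v(3.5) + ...].
Sum ≈ 2.417.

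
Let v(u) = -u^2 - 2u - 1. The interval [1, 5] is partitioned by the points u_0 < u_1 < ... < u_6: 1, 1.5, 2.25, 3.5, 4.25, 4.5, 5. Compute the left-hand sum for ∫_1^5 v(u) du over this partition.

-57.09375

Subinterval widths: 0.5, 0.75, 1.25, 0.75, 0.25, 0.5.
Left endpoints: 1, 1.5, 2.25, 3.5, 4.25, 4.5.
v(1) = -4, v(1.5) = -6.25, v(2.25) = -10.5625, v(3.5) = -20.25, v(4.25) = -27.5625, v(4.5) = -30.25.
Sum = Σ Δu_i · v(u_i).
Sum = -57.09375.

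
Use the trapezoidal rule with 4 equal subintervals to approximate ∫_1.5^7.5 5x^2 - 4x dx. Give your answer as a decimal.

600.75

Δx = (7.5 − 1.5)/4 = 1.5.
f(1.5) = 5.25, f(3) = 33, f(4.5) = 83.25, f(6) = 156, f(7.5) = 251.25.
T_4 = (Δx/2)·[f(x_0) + 2f(x_1) + 2f(x_2) + 2f(x_3) + f(x_4)].
Sum = 600.75.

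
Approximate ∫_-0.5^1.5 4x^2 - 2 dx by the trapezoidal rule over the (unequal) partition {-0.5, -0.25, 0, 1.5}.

2.9375

Subinterval widths: 0.25, 0.25, 1.5.
f(-0.5) = -1, f(-0.25) = -1.75, f(0) = -2, f(1.5) = 7.
On each subinterval the trapezoid contributes (Δx_i/2)·[f(x_{i-1}) + f(x_i)].
Sum = 2.9375.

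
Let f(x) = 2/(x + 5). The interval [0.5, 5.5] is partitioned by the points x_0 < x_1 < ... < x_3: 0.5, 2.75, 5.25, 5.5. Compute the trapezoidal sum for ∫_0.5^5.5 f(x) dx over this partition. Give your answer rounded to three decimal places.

1.314

Subinterval widths: 2.25, 2.5, 0.25.
f(0.5) = 4/11, f(2.75) = 8/31, f(5.25) = 8/41, f(5.5) = 4/21.
On each subinterval the trapezoid contributes (Δx_i/2)·[f(x_{i-1}) + f(x_i)].
Sum ≈ 1.314.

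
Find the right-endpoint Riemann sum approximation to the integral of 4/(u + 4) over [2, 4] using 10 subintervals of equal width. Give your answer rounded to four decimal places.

1.1342

Δu = (4 − 2)/10 = 0.2.
Right endpoints: 2.2, 2.4, 2.6, 2.8, 3, 3.2, 3.4, 3.6, 3.8, 4.
f(2.2) = 20/31, f(2.4) = 0.625, f(2.6) = 20/33, f(2.8) = 10/17, f(3) = 4/7, f(3.2) = 5/9, f(3.4) = 20/37, f(3.6) = 10/19, f(3.8) = 20/39, f(4) = 0.5.
Sum = Δu · [f(2.2) + f(2.4) + f(2.6) + ...].
Sum ≈ 1.1342.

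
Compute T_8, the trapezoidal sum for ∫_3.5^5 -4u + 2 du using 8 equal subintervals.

-22.5

Δu = (5 − 3.5)/8 = 0.1875.
f(3.5) = -12, f(3.6875) = -12.75, f(3.875) = -13.5, f(4.0625) = -14.25, f(4.25) = -15, f(4.4375) = -15.75, f(4.625) = -16.5, f(4.8125) = -17.25, f(5) = -18.
T_8 = (Δu/2)·[f(u_0) + 2f(u_1) + ... + 2f(u_{7}) + f(u_8)].
Sum = -22.5.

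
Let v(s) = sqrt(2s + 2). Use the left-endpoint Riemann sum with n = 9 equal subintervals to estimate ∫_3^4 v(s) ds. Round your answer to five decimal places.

Δs = (4 − 3)/9 = 1/9.
Left endpoints: 3, 28/9, 29/9, 10/3, 31/9, 32/9, 11/3, 34/9, 35/9.
v(3) ≈ 2.82843, v(28/9) ≈ 2.86744, v(29/9) ≈ 2.90593, v(10/3) ≈ 2.94392, v(31/9) ≈ 2.98142, v(32/9) ≈ 3.01846, v(11/3) ≈ 3.05505, v(34/9) ≈ 3.09121, v(35/9) ≈ 3.12694.
Sum = Δs · [v(3) + v(28/9) + v(29/9) + ...].
Sum ≈ 2.97987.

2.97987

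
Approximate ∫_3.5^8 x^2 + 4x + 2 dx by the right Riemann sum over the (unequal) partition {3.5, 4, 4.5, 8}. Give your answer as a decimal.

Subinterval widths: 0.5, 0.5, 3.5.
Right endpoints: 4, 4.5, 8.
f(4) = 34, f(4.5) = 40.25, f(8) = 98.
Sum = Σ Δx_i · f(x_i).
Sum = 380.125.

380.125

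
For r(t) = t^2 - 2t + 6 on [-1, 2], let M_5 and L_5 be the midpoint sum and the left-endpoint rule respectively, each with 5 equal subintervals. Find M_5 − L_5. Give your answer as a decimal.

M_5 = 17.91.
L_5 = 19.08.
M_5 − L_5 = -1.17.

-1.17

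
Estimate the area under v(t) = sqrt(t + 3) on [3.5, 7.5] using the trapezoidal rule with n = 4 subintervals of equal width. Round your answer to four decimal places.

Δt = (7.5 − 3.5)/4 = 1.
v(3.5) ≈ 2.5495, v(4.5) ≈ 2.7386, v(5.5) ≈ 2.9155, v(6.5) ≈ 3.0822, v(7.5) ≈ 3.2404.
T_4 = (Δt/2)·[v(t_0) + 2v(t_1) + 2v(t_2) + 2v(t_3) + v(t_4)].
Sum ≈ 11.6312.

11.6312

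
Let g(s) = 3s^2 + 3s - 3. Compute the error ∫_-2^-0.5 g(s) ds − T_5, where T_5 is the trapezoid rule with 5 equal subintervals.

Exact integral: ∫_-2^-0.5 g(s) ds = -2.25.
T_5 = -2.1825.
Error = -2.25 − (-2.1825) = -0.0675.

-0.0675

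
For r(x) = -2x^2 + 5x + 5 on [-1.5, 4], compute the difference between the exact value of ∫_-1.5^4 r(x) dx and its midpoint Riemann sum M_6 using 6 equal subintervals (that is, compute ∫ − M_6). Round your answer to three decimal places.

-0.770

Exact integral: ∫_-1.5^4 r(x) dx ≈ 16.95833.
M_6 ≈ 17.72859.
Error ≈ 16.95833 − 17.72859 ≈ -0.770.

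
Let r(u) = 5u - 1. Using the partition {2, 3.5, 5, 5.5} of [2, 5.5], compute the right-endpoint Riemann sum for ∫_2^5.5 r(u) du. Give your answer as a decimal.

74

Subinterval widths: 1.5, 1.5, 0.5.
Right endpoints: 3.5, 5, 5.5.
r(3.5) = 16.5, r(5) = 24, r(5.5) = 26.5.
Sum = Σ Δu_i · r(u_i).
Sum = 74.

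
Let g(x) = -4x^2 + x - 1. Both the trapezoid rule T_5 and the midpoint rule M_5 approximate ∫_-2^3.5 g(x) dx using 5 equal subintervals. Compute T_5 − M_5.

T_5 = -73.645.
M_5 = -66.99.
T_5 − M_5 = -6.655.

-6.655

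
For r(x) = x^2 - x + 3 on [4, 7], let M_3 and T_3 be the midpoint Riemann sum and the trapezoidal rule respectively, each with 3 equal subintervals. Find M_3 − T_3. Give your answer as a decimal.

-0.75

M_3 = 85.25.
T_3 = 86.
M_3 − T_3 = -0.75.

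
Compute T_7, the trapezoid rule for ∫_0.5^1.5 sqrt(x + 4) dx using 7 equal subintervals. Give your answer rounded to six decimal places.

2.235096

Δx = (1.5 − 0.5)/7 = 1/7.
f(0.5) ≈ 2.121320, f(9/14) ≈ 2.154729, f(11/14) ≈ 2.187628, f(13/14) ≈ 2.220039, f(15/14) ≈ 2.251983, f(17/14) ≈ 2.283481, f(19/14) ≈ 2.314550, f(1.5) ≈ 2.345208.
T_7 = (Δx/2)·[f(x_0) + 2f(x_1) + ... + 2f(x_{6}) + f(x_7)].
Sum ≈ 2.235096.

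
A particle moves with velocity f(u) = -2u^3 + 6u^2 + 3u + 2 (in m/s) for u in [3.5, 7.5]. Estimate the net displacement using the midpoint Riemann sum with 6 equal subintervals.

-671

Δu = (7.5 − 3.5)/6 = 2/3.
Midpoints: 23/6, 4.5, 31/6, 35/6, 6.5, 43/6.
f(23/6) = -1187/108, f(4.5) = -45.25, f(31/6) = -10603/108, f(35/6) = -18719/108, f(6.5) = -274.25, f(43/6) = -43687/108.
Sum = Δu · [f(23/6) + f(4.5) + f(31/6) + ...].
Sum = -671.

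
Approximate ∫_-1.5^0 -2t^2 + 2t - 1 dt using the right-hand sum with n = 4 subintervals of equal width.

Δt = (0 − (-1.5))/4 = 0.375.
Right endpoints: -1.125, -0.75, -0.375, 0.
f(-1.125) = -5.78125, f(-0.75) = -3.625, f(-0.375) = -2.03125, f(0) = -1.
Sum = Δt · [f(-1.125) + f(-0.75) + f(-0.375) + f(0)].
Sum = -4.6640625.

-4.6640625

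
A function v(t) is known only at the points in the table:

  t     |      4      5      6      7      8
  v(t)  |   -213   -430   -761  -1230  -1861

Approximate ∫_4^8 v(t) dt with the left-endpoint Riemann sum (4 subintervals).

Δt = 1.
Sum = 1·[(-213) + (-430) + (-761) + (-1230)] = -2634.

-2634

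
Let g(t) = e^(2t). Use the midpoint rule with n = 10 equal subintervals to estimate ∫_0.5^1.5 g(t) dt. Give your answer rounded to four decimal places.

Δt = (1.5 − 0.5)/10 = 0.1.
Midpoints: 0.55, 0.65, 0.75, 0.85, 0.95, 1.05, 1.15, 1.25, 1.35, 1.45.
g(0.55) ≈ 3.0042, g(0.65) ≈ 3.6693, g(0.75) ≈ 4.4817, g(0.85) ≈ 5.4739, g(0.95) ≈ 6.6859, g(1.05) ≈ 8.1662, g(1.15) ≈ 9.9742, g(1.25) ≈ 12.1825, g(1.35) ≈ 14.8797, g(1.45) ≈ 18.1741.
Sum = Δt · [g(0.55) + g(0.65) + g(0.75) + ...].
Sum ≈ 8.6692.

8.6692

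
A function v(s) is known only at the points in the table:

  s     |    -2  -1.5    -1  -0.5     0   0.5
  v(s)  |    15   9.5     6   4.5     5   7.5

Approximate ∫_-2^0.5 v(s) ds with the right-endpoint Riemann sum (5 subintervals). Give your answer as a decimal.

16.25

Δs = 0.5.
Sum = 0.5·[9.5 + 6 + 4.5 + 5 + 7.5] = 16.25.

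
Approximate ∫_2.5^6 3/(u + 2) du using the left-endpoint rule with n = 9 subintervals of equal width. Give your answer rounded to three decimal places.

1.784

Δu = (6 − 2.5)/9 = 7/18.
Left endpoints: 2.5, 26/9, 59/18, 11/3, 73/18, 40/9, 29/6, 47/9, 101/18.
f(2.5) = 2/3, f(26/9) = 27/44, f(59/18) = 54/95, f(11/3) = 9/17, f(73/18) = 54/109, f(40/9) = 27/58, f(29/6) = 18/41, f(47/9) = 27/65, f(101/18) = 54/137.
Sum = Δu · [f(2.5) + f(26/9) + f(59/18) + ...].
Sum ≈ 1.784.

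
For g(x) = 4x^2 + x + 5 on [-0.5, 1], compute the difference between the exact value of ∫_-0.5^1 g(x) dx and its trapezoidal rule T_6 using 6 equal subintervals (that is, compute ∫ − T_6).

-0.0625

Exact integral: ∫_-0.5^1 g(x) dx = 9.375.
T_6 = 9.4375.
Error = 9.375 − 9.4375 = -0.0625.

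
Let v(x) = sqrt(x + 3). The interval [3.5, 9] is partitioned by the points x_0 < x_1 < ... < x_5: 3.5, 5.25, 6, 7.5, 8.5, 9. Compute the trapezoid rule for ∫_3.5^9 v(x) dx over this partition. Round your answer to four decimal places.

Subinterval widths: 1.75, 0.75, 1.5, 1, 0.5.
v(3.5) ≈ 2.5495, v(5.25) ≈ 2.8723, v(6) ≈ 3.0000, v(7.5) ≈ 3.2404, v(8.5) ≈ 3.3912, v(9) ≈ 3.4641.
On each subinterval the trapezoid contributes (Δx_i/2)·[v(x_{i-1}) + v(x_i)].
Sum ≈ 16.6560.

16.6560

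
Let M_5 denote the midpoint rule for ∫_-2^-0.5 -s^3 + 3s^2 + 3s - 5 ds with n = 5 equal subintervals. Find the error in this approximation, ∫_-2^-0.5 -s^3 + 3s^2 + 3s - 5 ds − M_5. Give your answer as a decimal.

Exact integral: ∫_-2^-0.5 f(s) ds = -1.265625.
M_5 = -1.3415625.
Error = -1.265625 − (-1.3415625) = 0.0759375.

0.0759375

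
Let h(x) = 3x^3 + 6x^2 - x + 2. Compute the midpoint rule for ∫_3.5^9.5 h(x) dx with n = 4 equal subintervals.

Δx = (9.5 − 3.5)/4 = 1.5.
Midpoints: 4.25, 5.75, 7.25, 8.75.
h(4.25) = 336.421875, h(5.75) = 764.953125, h(7.25) = 1453.359375, h(8.75) = 2462.390625.
Sum = Δx · [h(4.25) + h(5.75) + h(7.25) + h(8.75)].
Sum = 7525.6875.

7525.6875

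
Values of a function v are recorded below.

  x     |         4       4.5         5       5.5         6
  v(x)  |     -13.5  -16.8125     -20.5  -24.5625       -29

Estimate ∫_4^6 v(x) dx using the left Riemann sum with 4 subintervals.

Δx = 0.5.
Sum = 0.5·[(-13.5) + (-16.8125) + (-20.5) + (-24.5625)] = -37.6875.

-37.6875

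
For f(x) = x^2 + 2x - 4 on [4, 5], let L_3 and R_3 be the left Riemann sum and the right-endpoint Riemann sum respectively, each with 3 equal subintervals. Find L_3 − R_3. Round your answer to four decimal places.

-3.6667

L_3 ≈ 23.518519.
R_3 ≈ 27.185185.
L_3 − R_3 ≈ -3.6667.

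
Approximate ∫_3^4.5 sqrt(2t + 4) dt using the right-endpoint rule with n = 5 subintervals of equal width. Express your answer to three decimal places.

5.149

Δt = (4.5 − 3)/5 = 0.3.
Right endpoints: 3.3, 3.6, 3.9, 4.2, 4.5.
f(3.3) ≈ 3.256, f(3.6) ≈ 3.347, f(3.9) ≈ 3.435, f(4.2) ≈ 3.521, f(4.5) ≈ 3.606.
Sum = Δt · [f(3.3) + f(3.6) + f(3.9) + f(4.2) + f(4.5)].
Sum ≈ 5.149.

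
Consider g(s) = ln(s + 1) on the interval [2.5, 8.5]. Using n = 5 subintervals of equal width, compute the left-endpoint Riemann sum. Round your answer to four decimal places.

10.3820

Δs = (8.5 − 2.5)/5 = 1.2.
Left endpoints: 2.5, 3.7, 4.9, 6.1, 7.3.
g(2.5) ≈ 1.2528, g(3.7) ≈ 1.5476, g(4.9) ≈ 1.7750, g(6.1) ≈ 1.9601, g(7.3) ≈ 2.1163.
Sum = Δs · [g(2.5) + g(3.7) + g(4.9) + g(6.1) + g(7.3)].
Sum ≈ 10.3820.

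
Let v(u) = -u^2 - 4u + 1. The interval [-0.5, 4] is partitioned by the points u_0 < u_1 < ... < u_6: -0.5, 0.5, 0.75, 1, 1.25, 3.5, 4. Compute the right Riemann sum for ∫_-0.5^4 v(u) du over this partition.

Subinterval widths: 1, 0.25, 0.25, 0.25, 2.25, 0.5.
Right endpoints: 0.5, 0.75, 1, 1.25, 3.5, 4.
v(0.5) = -1.25, v(0.75) = -2.5625, v(1) = -4, v(1.25) = -5.5625, v(3.5) = -25.25, v(4) = -31.
Sum = Σ Δu_i · v(u_i).
Sum = -76.59375.

-76.59375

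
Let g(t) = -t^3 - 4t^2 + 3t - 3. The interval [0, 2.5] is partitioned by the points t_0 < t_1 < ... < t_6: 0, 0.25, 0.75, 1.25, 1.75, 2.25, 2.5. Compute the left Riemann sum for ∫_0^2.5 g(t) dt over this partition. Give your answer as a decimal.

-22.09765625

Subinterval widths: 0.25, 0.5, 0.5, 0.5, 0.5, 0.25.
Left endpoints: 0, 0.25, 0.75, 1.25, 1.75, 2.25.
g(0) = -3, g(0.25) = -2.515625, g(0.75) = -3.421875, g(1.25) = -7.453125, g(1.75) = -15.359375, g(2.25) = -27.890625.
Sum = Σ Δt_i · g(t_i).
Sum = -22.09765625.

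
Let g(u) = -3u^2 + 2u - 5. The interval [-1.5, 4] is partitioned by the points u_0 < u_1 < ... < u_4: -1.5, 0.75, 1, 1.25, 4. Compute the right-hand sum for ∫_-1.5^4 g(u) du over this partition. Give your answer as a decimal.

-138.71875

Subinterval widths: 2.25, 0.25, 0.25, 2.75.
Right endpoints: 0.75, 1, 1.25, 4.
g(0.75) = -5.1875, g(1) = -6, g(1.25) = -7.1875, g(4) = -45.
Sum = Σ Δu_i · g(u_i).
Sum = -138.71875.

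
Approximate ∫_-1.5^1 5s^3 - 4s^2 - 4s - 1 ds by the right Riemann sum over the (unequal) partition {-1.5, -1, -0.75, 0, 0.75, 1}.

-8.4453125

Subinterval widths: 0.5, 0.25, 0.75, 0.75, 0.25.
Right endpoints: -1, -0.75, 0, 0.75, 1.
f(-1) = -6, f(-0.75) = -2.359375, f(0) = -1, f(0.75) = -4.140625, f(1) = -4.
Sum = Σ Δs_i · f(s_i).
Sum = -8.4453125.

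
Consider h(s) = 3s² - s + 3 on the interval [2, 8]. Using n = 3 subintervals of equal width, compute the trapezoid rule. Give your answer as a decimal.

Δs = (8 − 2)/3 = 2.
h(2) = 13, h(4) = 47, h(6) = 105, h(8) = 187.
T_3 = (Δs/2)·[h(s_0) + 2h(s_1) + 2h(s_2) + h(s_3)].
Sum = 504.

504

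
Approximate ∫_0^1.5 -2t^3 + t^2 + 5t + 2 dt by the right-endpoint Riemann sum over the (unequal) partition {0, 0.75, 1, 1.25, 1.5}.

Subinterval widths: 0.75, 0.25, 0.25, 0.25.
Right endpoints: 0.75, 1, 1.25, 1.5.
f(0.75) = 5.46875, f(1) = 6, f(1.25) = 5.90625, f(1.5) = 5.
Sum = Σ Δt_i · f(t_i).
Sum = 8.328125.

8.328125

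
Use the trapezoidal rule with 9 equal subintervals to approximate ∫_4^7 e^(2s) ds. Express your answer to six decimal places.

621864.074701

Δs = (7 − 4)/9 = 1/3.
f(4) ≈ 2980.957987, f(13/3) ≈ 5806.113346, f(14/3) ≈ 11308.764611, f(5) ≈ 22026.465795, f(16/3) ≈ 42901.697233, f(17/3) ≈ 83561.096119, f(6) ≈ 162754.791419, f(19/3) ≈ 317003.047592, f(20/3) ≈ 617437.626912, f(7) ≈ 1202604.284165.
T_9 = (Δs/2)·[f(s_0) + 2f(s_1) + ... + 2f(s_{8}) + f(s_9)].
Sum ≈ 621864.074701.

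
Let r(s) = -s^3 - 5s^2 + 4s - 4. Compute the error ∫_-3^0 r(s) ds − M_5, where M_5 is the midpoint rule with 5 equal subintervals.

-0.045

Exact integral: ∫_-3^0 r(s) ds = -54.75.
M_5 = -54.705.
Error = -54.75 − (-54.705) = -0.045.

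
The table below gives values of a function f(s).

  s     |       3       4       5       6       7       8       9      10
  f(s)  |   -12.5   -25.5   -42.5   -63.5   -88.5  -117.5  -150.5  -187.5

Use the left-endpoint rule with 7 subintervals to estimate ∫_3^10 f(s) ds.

Δs = 1.
Sum = 1·[(-12.5) + (-25.5) + (-42.5) + (-63.5) + (-88.5) + (-117.5) + (-150.5)] = -500.5.

-500.5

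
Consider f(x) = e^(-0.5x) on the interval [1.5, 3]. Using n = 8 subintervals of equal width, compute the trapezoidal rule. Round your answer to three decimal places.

Δx = (3 − 1.5)/8 = 0.1875.
f(1.5) ≈ 0.472, f(1.6875) ≈ 0.430, f(1.875) ≈ 0.392, f(2.0625) ≈ 0.357, f(2.25) ≈ 0.325, f(2.4375) ≈ 0.296, f(2.625) ≈ 0.269, f(2.8125) ≈ 0.245, f(3) ≈ 0.223.
T_8 = (Δx/2)·[f(x_0) + 2f(x_1) + ... + 2f(x_{7}) + f(x_8)].
Sum ≈ 0.499.

0.499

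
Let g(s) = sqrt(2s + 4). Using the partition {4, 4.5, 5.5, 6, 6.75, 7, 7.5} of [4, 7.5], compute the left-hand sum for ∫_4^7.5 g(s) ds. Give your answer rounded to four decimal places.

Subinterval widths: 0.5, 1, 0.5, 0.75, 0.25, 0.5.
Left endpoints: 4, 4.5, 5.5, 6, 6.75, 7.
g(4) ≈ 3.4641, g(4.5) ≈ 3.6056, g(5.5) ≈ 3.8730, g(6) ≈ 4.0000, g(6.75) ≈ 4.1833, g(7) ≈ 4.2426.
Sum = Σ Δs_i · g(s_i).
Sum ≈ 13.4412.

13.4412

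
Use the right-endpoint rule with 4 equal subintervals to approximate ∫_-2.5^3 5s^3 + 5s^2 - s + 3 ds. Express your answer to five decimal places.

Δs = (3 − (-2.5))/4 = 1.375.
Right endpoints: -1.125, 0.25, 1.625, 3.
f(-1.125) = 1707/512, f(0.25) = 3.140625, f(1.625) = 18449/512, f(3) = 180.
Sum = Δs · [f(-1.125) + f(0.25) + f(1.625) + f(3)].
Sum ≈ 305.94824.

305.94824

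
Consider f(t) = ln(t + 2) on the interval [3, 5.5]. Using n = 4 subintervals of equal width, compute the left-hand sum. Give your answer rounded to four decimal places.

4.4357

Δt = (5.5 − 3)/4 = 0.625.
Left endpoints: 3, 3.625, 4.25, 4.875.
f(3) ≈ 1.6094, f(3.625) ≈ 1.7272, f(4.25) ≈ 1.8326, f(4.875) ≈ 1.9279.
Sum = Δt · [f(3) + f(3.625) + f(4.25) + f(4.875)].
Sum ≈ 4.4357.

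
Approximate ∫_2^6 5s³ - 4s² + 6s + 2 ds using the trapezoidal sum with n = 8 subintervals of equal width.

Δs = (6 − 2)/8 = 0.5.
f(2) = 38, f(2.5) = 70.125, f(3) = 119, f(3.5) = 188.375, f(4) = 282, f(4.5) = 403.625, f(5) = 557, f(5.5) = 745.875, f(6) = 974.
T_8 = (Δs/2)·[f(s_0) + 2f(s_1) + ... + 2f(s_{7}) + f(s_8)].
Sum = 1436.

1436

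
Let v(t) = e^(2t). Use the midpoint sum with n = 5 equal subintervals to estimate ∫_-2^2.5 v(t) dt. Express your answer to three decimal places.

65.053

Δt = (2.5 − (-2))/5 = 0.9.
Midpoints: -1.55, -0.65, 0.25, 1.15, 2.05.
v(-1.55) ≈ 0.045, v(-0.65) ≈ 0.273, v(0.25) ≈ 1.649, v(1.15) ≈ 9.974, v(2.05) ≈ 60.340.
Sum = Δt · [v(-1.55) + v(-0.65) + v(0.25) + v(1.15) + v(2.05)].
Sum ≈ 65.053.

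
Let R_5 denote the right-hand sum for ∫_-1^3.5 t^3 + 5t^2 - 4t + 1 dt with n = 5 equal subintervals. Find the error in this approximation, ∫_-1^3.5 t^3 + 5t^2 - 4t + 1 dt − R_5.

Exact integral: ∫_-1^3.5 f(t) dt = 92.390625.
R_5 = 134.6625.
Error = 92.390625 − 134.6625 = -42.271875.

-42.271875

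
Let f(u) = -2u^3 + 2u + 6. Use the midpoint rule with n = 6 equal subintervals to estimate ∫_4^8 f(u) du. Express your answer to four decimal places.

Δu = (8 − 4)/6 = 2/3.
Midpoints: 13/3, 5, 17/3, 19/3, 7, 23/3.
f(13/3) = -3998/27, f(5) = -234, f(17/3) = -9358/27, f(19/3) = -13214/27, f(7) = -666, f(23/3) = -23758/27.
Sum = Δu · [f(13/3) + f(5) + f(17/3) + ...].
Sum ≈ -1842.6667.

-1842.6667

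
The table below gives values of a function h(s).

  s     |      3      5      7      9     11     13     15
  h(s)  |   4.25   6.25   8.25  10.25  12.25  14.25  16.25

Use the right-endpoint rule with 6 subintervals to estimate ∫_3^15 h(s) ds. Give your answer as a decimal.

Δs = 2.
Sum = 2·[6.25 + 8.25 + 10.25 + 12.25 + 14.25 + 16.25] = 135.

135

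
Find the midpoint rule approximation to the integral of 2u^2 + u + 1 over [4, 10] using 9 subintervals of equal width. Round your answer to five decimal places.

671.55556

Δu = (10 − 4)/9 = 2/3.
Midpoints: 13/3, 5, 17/3, 19/3, 7, 23/3, 25/3, 9, 29/3.
f(13/3) = 386/9, f(5) = 56, f(17/3) = 638/9, f(19/3) = 788/9, f(7) = 106, f(23/3) = 1136/9, f(25/3) = 1334/9, f(9) = 172, f(29/3) = 1778/9.
Sum = Δu · [f(13/3) + f(5) + f(17/3) + ...].
Sum ≈ 671.55556.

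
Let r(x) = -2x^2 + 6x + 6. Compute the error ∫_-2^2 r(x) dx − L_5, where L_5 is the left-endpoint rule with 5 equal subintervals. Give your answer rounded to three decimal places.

10.453

Exact integral: ∫_-2^2 r(x) dx ≈ 13.33333.
L_5 = 2.88.
Error ≈ 13.33333 − 2.88 ≈ 10.453.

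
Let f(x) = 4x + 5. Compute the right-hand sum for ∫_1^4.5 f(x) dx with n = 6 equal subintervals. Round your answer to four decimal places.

Δx = (4.5 − 1)/6 = 7/12.
Right endpoints: 19/12, 13/6, 2.75, 10/3, 47/12, 4.5.
f(19/12) = 34/3, f(13/6) = 41/3, f(2.75) = 16, f(10/3) = 55/3, f(47/12) = 62/3, f(4.5) = 23.
Sum = Δx · [f(19/12) + f(13/6) + f(2.75) + ...].
Sum ≈ 60.0833.

60.0833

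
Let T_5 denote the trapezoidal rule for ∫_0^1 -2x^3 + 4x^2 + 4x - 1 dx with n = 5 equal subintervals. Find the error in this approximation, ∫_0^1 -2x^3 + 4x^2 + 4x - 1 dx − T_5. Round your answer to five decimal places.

Exact integral: ∫_0^1 f(x) dx ≈ 1.8333333.
T_5 = 1.84.
Error ≈ 1.8333333 − 1.84 ≈ -0.00667.

-0.00667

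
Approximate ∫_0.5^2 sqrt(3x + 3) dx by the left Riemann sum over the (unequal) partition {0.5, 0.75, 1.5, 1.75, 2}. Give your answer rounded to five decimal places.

3.65152

Subinterval widths: 0.25, 0.75, 0.25, 0.25.
Left endpoints: 0.5, 0.75, 1.5, 1.75.
f(0.5) ≈ 2.12132, f(0.75) ≈ 2.29129, f(1.5) ≈ 2.73861, f(1.75) ≈ 2.87228.
Sum = Σ Δx_i · f(x_i).
Sum ≈ 3.65152.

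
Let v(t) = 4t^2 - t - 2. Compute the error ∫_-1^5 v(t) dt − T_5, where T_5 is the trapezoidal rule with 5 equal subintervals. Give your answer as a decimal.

-5.76

Exact integral: ∫_-1^5 v(t) dt = 144.
T_5 = 149.76.
Error = 144 − 149.76 = -5.76.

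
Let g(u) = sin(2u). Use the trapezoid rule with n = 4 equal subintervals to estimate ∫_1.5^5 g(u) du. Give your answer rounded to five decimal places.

-0.05514

Δu = (5 − 1.5)/4 = 0.875.
g(1.5) ≈ 0.14112, g(2.375) ≈ -0.99929, g(3.25) ≈ 0.21512, g(4.125) ≈ 0.92260, g(5) ≈ -0.54402.
T_4 = (Δu/2)·[g(u_0) + 2g(u_1) + 2g(u_2) + 2g(u_3) + g(u_4)].
Sum ≈ -0.05514.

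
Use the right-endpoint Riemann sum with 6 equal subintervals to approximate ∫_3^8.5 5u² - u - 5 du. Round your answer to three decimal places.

1065.695

Δu = (8.5 − 3)/6 = 11/12.
Right endpoints: 47/12, 29/6, 5.75, 20/3, 91/12, 8.5.
f(47/12) = 9761/144, f(29/6) = 3851/36, f(5.75) = 154.5625, f(20/3) = 1895/9, f(91/12) = 39593/144, f(8.5) = 347.75.
Sum = Δu · [f(47/12) + f(29/6) + f(5.75) + ...].
Sum ≈ 1065.695.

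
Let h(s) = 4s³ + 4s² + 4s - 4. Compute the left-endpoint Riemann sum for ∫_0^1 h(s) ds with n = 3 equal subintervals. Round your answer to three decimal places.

-1.481

Δs = (1 − 0)/3 = 1/3.
Left endpoints: 0, 1/3, 2/3.
h(0) = -4, h(1/3) = -56/27, h(2/3) = 44/27.
Sum = Δs · [h(0) + h(1/3) + h(2/3)].
Sum ≈ -1.481.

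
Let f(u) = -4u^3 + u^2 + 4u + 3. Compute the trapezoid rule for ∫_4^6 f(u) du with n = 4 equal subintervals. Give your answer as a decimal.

-948.25

Δu = (6 − 4)/4 = 0.5.
f(4) = -221, f(4.5) = -323.25, f(5) = -452, f(5.5) = -610.25, f(6) = -801.
T_4 = (Δu/2)·[f(u_0) + 2f(u_1) + 2f(u_2) + 2f(u_3) + f(u_4)].
Sum = -948.25.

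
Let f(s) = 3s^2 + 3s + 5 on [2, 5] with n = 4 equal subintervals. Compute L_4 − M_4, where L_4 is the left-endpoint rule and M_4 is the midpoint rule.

-25.734375

L_4 = 137.34375.
M_4 = 163.078125.
L_4 − M_4 = -25.734375.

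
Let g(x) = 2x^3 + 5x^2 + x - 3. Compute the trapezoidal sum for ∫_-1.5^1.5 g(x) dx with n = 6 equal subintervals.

2.875

Δx = (1.5 − (-1.5))/6 = 0.5.
g(-1.5) = 0, g(-1) = -1, g(-0.5) = -2.5, g(0) = -3, g(0.5) = -1, g(1) = 5, g(1.5) = 16.5.
T_6 = (Δx/2)·[g(x_0) + 2g(x_1) + ... + 2g(x_{5}) + g(x_6)].
Sum = 2.875.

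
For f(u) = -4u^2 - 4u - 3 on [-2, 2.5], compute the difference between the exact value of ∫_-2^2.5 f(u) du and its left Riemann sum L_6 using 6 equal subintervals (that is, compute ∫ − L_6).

-8.4375

Exact integral: ∫_-2^2.5 f(u) du = -49.5.
L_6 = -41.0625.
Error = -49.5 − (-41.0625) = -8.4375.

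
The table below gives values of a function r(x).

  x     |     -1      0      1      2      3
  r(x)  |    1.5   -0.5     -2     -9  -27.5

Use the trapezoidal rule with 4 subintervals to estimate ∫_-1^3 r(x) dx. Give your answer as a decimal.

-24.5

Δx = 1.
T_4 = (1/2)·[1.5 + 2·(-0.5) + 2·(-2) + 2·(-9) + (-27.5)] = -24.5.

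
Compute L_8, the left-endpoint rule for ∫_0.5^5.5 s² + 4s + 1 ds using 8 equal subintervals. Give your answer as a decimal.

105.1171875

Δs = (5.5 − 0.5)/8 = 0.625.
Left endpoints: 0.5, 1.125, 1.75, 2.375, 3, 3.625, 4.25, 4.875.
f(0.5) = 3.25, f(1.125) = 6.765625, f(1.75) = 11.0625, f(2.375) = 16.140625, f(3) = 22, f(3.625) = 28.640625, f(4.25) = 36.0625, f(4.875) = 44.265625.
Sum = Δs · [f(0.5) + f(1.125) + f(1.75) + ...].
Sum = 105.1171875.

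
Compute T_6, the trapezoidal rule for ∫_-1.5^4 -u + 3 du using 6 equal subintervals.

Δu = (4 − (-1.5))/6 = 11/12.
f(-1.5) = 4.5, f(-7/12) = 43/12, f(1/3) = 8/3, f(1.25) = 1.75, f(13/6) = 5/6, f(37/12) = -1/12, f(4) = -1.
T_6 = (Δu/2)·[f(u_0) + 2f(u_1) + ... + 2f(u_{5}) + f(u_6)].
Sum = 9.625.

9.625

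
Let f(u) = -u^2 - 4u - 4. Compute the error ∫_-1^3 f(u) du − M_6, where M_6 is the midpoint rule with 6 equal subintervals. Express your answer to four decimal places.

-0.1481

Exact integral: ∫_-1^3 f(u) du ≈ -41.333333.
M_6 ≈ -41.185185.
Error ≈ -41.333333 − (-41.185185) ≈ -0.1481.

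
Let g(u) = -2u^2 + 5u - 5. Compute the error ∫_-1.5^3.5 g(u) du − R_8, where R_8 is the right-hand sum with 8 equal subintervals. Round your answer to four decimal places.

-0.9115

Exact integral: ∫_-1.5^3.5 g(u) du ≈ -30.833333.
R_8 = -29.921875.
Error ≈ -30.833333 − (-29.921875) ≈ -0.9115.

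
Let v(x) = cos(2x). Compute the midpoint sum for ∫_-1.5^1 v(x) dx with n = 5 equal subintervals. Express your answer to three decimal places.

Δx = (1 − (-1.5))/5 = 0.5.
Midpoints: -1.25, -0.75, -0.25, 0.25, 0.75.
v(-1.25) ≈ -0.801, v(-0.75) ≈ 0.071, v(-0.25) ≈ 0.878, v(0.25) ≈ 0.878, v(0.75) ≈ 0.071.
Sum = Δx · [v(-1.25) + v(-0.75) + v(-0.25) + v(0.25) + v(0.75)].
Sum ≈ 0.548.

0.548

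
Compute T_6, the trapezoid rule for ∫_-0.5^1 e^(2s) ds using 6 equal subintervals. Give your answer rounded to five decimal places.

Δs = (1 − (-0.5))/6 = 0.25.
f(-0.5) ≈ 0.36788, f(-0.25) ≈ 0.60653, f(0) ≈ 1.00000, f(0.25) ≈ 1.64872, f(0.5) ≈ 2.71828, f(0.75) ≈ 4.48169, f(1) ≈ 7.38906.
T_6 = (Δs/2)·[f(s_0) + 2f(s_1) + ... + 2f(s_{5}) + f(s_6)].
Sum ≈ 3.58342.

3.58342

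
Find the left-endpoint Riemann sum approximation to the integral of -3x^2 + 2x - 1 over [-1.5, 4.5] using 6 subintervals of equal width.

-64.5

Δx = (4.5 − (-1.5))/6 = 1.
Left endpoints: -1.5, -0.5, 0.5, 1.5, 2.5, 3.5.
f(-1.5) = -10.75, f(-0.5) = -2.75, f(0.5) = -0.75, f(1.5) = -4.75, f(2.5) = -14.75, f(3.5) = -30.75.
Sum = Δx · [f(-1.5) + f(-0.5) + f(0.5) + ...].
Sum = -64.5.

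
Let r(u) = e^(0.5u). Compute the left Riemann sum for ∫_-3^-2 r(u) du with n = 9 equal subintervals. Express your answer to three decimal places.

0.282

Δu = (-2 − (-3))/9 = 1/9.
Left endpoints: -3, -26/9, -25/9, -8/3, -23/9, -22/9, -7/3, -20/9, -19/9.
r(-3) ≈ 0.223, r(-26/9) ≈ 0.236, r(-25/9) ≈ 0.249, r(-8/3) ≈ 0.264, r(-23/9) ≈ 0.279, r(-22/9) ≈ 0.295, r(-7/3) ≈ 0.311, r(-20/9) ≈ 0.329, r(-19/9) ≈ 0.348.
Sum = Δu · [r(-3) + r(-26/9) + r(-25/9) + ...].
Sum ≈ 0.282.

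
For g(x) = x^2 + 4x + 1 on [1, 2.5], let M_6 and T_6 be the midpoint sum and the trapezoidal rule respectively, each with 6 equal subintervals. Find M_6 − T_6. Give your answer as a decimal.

-0.0234375

M_6 = 16.8671875.
T_6 = 16.890625.
M_6 − T_6 = -0.0234375.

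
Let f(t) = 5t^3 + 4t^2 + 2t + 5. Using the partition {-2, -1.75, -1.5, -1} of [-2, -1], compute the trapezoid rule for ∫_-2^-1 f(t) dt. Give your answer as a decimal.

Subinterval widths: 0.25, 0.25, 0.5.
f(-2) = -23, f(-1.75) = -13.046875, f(-1.5) = -5.875, f(-1) = 2.
On each subinterval the trapezoid contributes (Δt_i/2)·[f(t_{i-1}) + f(t_i)].
Sum = -7.83984375.

-7.83984375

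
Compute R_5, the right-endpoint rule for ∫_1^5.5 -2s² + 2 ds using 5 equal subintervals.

-128.79

Δs = (5.5 − 1)/5 = 0.9.
Right endpoints: 1.9, 2.8, 3.7, 4.6, 5.5.
f(1.9) = -5.22, f(2.8) = -13.68, f(3.7) = -25.38, f(4.6) = -40.32, f(5.5) = -58.5.
Sum = Δs · [f(1.9) + f(2.8) + f(3.7) + f(4.6) + f(5.5)].
Sum = -128.79.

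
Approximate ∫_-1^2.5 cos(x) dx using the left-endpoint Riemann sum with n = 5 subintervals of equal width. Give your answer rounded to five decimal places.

1.85017

Δx = (2.5 − (-1))/5 = 0.7.
Left endpoints: -1, -0.3, 0.4, 1.1, 1.8.
f(-1) ≈ 0.54030, f(-0.3) ≈ 0.95534, f(0.4) ≈ 0.92106, f(1.1) ≈ 0.45360, f(1.8) ≈ -0.22720.
Sum = Δx · [f(-1) + f(-0.3) + f(0.4) + f(1.1) + f(1.8)].
Sum ≈ 1.85017.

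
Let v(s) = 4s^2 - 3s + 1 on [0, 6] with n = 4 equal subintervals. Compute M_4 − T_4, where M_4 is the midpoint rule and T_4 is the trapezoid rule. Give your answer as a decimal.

M_4 = 235.5.
T_4 = 249.
M_4 − T_4 = -13.5.

-13.5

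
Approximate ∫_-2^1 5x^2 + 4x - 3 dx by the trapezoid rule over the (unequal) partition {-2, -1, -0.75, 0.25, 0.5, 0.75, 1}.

1.71875

Subinterval widths: 1, 0.25, 1, 0.25, 0.25, 0.25.
f(-2) = 9, f(-1) = -2, f(-0.75) = -3.1875, f(0.25) = -1.6875, f(0.5) = 0.25, f(0.75) = 2.8125, f(1) = 6.
On each subinterval the trapezoid contributes (Δx_i/2)·[f(x_{i-1}) + f(x_i)].
Sum = 1.71875.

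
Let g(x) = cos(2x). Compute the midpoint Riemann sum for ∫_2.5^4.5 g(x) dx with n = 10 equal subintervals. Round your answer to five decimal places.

0.69011

Δx = (4.5 − 2.5)/10 = 0.2.
Midpoints: 2.6, 2.8, 3, 3.2, 3.4, 3.6, 3.8, 4, 4.2, 4.4.
g(2.6) ≈ 0.46852, g(2.8) ≈ 0.77557, g(3) ≈ 0.96017, g(3.2) ≈ 0.99318, g(3.4) ≈ 0.86940, g(3.6) ≈ 0.60835, g(3.8) ≈ 0.25126, g(4) ≈ -0.14550, g(4.2) ≈ -0.51929, g(4.4) ≈ -0.81109.
Sum = Δx · [g(2.6) + g(2.8) + g(3) + ...].
Sum ≈ 0.69011.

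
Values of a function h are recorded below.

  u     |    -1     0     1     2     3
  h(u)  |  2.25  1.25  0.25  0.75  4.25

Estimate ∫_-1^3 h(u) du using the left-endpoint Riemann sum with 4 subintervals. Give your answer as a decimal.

4.5

Δu = 1.
Sum = 1·[2.25 + 1.25 + 0.25 + 0.75] = 4.5.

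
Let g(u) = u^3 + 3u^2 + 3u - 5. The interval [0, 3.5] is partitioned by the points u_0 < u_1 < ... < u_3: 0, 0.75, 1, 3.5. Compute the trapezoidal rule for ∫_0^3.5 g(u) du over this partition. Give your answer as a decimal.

Subinterval widths: 0.75, 0.25, 2.5.
g(0) = -5, g(0.75) = -0.640625, g(1) = 2, g(3.5) = 85.125.
On each subinterval the trapezoid contributes (Δu_i/2)·[g(u_{i-1}) + g(u_i)].
Sum = 106.9609375.

106.9609375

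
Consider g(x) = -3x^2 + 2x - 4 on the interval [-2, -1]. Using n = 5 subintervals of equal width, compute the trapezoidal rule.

-14.02

Δx = (-1 − (-2))/5 = 0.2.
g(-2) = -20, g(-1.8) = -17.32, g(-1.6) = -14.88, g(-1.4) = -12.68, g(-1.2) = -10.72, g(-1) = -9.
T_5 = (Δx/2)·[g(x_0) + 2g(x_1) + ... + 2g(x_{4}) + g(x_5)].
Sum = -14.02.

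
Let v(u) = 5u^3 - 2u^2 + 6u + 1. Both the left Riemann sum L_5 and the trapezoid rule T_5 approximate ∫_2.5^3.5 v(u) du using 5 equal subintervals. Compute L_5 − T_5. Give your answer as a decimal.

L_5 = 126.845.
T_5 = 139.87.
L_5 − T_5 = -13.025.

-13.025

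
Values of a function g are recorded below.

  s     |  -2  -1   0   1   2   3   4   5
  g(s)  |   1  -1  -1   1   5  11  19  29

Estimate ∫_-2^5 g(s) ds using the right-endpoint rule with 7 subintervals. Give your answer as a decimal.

63

Δs = 1.
Sum = 1·[(-1) + (-1) + 1 + 5 + 11 + 19 + 29] = 63.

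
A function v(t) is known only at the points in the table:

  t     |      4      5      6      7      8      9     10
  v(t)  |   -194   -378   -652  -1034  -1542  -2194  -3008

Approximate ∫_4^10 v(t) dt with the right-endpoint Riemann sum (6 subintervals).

-8808

Δt = 1.
Sum = 1·[(-378) + (-652) + (-1034) + (-1542) + (-2194) + (-3008)] = -8808.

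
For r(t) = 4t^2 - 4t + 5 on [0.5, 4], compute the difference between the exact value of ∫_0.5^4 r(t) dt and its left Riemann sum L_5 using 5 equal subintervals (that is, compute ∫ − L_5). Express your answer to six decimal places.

Exact integral: ∫_0.5^4 r(t) dt ≈ 71.16666667.
L_5 = 55.16.
Error ≈ 71.16666667 − 55.16 ≈ 16.006667.

16.006667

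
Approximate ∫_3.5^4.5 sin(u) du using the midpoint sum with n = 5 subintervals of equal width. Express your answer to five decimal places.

-0.72687

Δu = (4.5 − 3.5)/5 = 0.2.
Midpoints: 3.6, 3.8, 4, 4.2, 4.4.
f(3.6) ≈ -0.44252, f(3.8) ≈ -0.61186, f(4) ≈ -0.75680, f(4.2) ≈ -0.87158, f(4.4) ≈ -0.95160.
Sum = Δu · [f(3.6) + f(3.8) + f(4) + f(4.2) + f(4.4)].
Sum ≈ -0.72687.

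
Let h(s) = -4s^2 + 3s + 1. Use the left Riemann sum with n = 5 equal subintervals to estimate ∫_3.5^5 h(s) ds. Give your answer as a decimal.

-81.99

Δs = (5 − 3.5)/5 = 0.3.
Left endpoints: 3.5, 3.8, 4.1, 4.4, 4.7.
h(3.5) = -37.5, h(3.8) = -45.36, h(4.1) = -53.94, h(4.4) = -63.24, h(4.7) = -73.26.
Sum = Δs · [h(3.5) + h(3.8) + h(4.1) + h(4.4) + h(4.7)].
Sum = -81.99.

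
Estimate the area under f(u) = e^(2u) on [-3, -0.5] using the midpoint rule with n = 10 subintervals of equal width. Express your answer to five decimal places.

0.18081

Δu = (-0.5 − (-3))/10 = 0.25.
Midpoints: -2.875, -2.625, -2.375, -2.125, -1.875, -1.625, -1.375, -1.125, -0.875, -0.625.
f(-2.875) ≈ 0.00318, f(-2.625) ≈ 0.00525, f(-2.375) ≈ 0.00865, f(-2.125) ≈ 0.01426, f(-1.875) ≈ 0.02352, f(-1.625) ≈ 0.03877, f(-1.375) ≈ 0.06393, f(-1.125) ≈ 0.10540, f(-0.875) ≈ 0.17377, f(-0.625) ≈ 0.28650.
Sum = Δu · [f(-2.875) + f(-2.625) + f(-2.375) + ...].
Sum ≈ 0.18081.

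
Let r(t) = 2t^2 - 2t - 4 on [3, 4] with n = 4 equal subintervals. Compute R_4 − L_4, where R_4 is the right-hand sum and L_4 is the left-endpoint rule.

3

R_4 = 15.1875.
L_4 = 12.1875.
R_4 − L_4 = 3.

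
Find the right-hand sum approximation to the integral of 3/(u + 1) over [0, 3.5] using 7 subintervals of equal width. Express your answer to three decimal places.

Δu = (3.5 − 0)/7 = 0.5.
Right endpoints: 0.5, 1, 1.5, 2, 2.5, 3, 3.5.
f(0.5) = 2, f(1) = 1.5, f(1.5) = 1.2, f(2) = 1, f(2.5) = 6/7, f(3) = 0.75, f(3.5) = 2/3.
Sum = Δu · [f(0.5) + f(1) + f(1.5) + ...].
Sum ≈ 3.987.

3.987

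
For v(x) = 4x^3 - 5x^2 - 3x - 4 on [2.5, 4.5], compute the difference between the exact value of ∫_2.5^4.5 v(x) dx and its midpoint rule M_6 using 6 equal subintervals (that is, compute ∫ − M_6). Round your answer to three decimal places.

Exact integral: ∫_2.5^4.5 v(x) dx ≈ 216.16667.
M_6 ≈ 215.48148.
Error ≈ 216.16667 − 215.48148 ≈ 0.685.

0.685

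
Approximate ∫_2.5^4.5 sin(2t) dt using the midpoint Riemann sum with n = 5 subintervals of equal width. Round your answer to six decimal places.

Δt = (4.5 − 2.5)/5 = 0.4.
Midpoints: 2.7, 3.1, 3.5, 3.9, 4.3.
f(2.7) ≈ -0.772764, f(3.1) ≈ -0.083089, f(3.5) ≈ 0.656987, f(3.9) ≈ 0.998543, f(4.3) ≈ 0.734397.
Sum = Δt · [f(2.7) + f(3.1) + f(3.5) + f(3.9) + f(4.3)].
Sum ≈ 0.613629.

0.613629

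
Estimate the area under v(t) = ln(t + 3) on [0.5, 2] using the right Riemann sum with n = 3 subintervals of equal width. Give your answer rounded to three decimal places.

Δt = (2 − 0.5)/3 = 0.5.
Right endpoints: 1, 1.5, 2.
v(1) ≈ 1.386, v(1.5) ≈ 1.504, v(2) ≈ 1.609.
Sum = Δt · [v(1) + v(1.5) + v(2)].
Sum ≈ 2.250.

2.250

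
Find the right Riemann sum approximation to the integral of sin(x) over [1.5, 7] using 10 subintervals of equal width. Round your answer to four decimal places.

Δx = (7 − 1.5)/10 = 0.55.
Right endpoints: 2.05, 2.6, 3.15, 3.7, 4.25, 4.8, 5.35, 5.9, 6.45, 7.
f(2.05) ≈ 0.8874, f(2.6) ≈ 0.5155, f(3.15) ≈ -0.0084, f(3.7) ≈ -0.5298, f(4.25) ≈ -0.8950, f(4.8) ≈ -0.9962, f(5.35) ≈ -0.8035, f(5.9) ≈ -0.3739, f(6.45) ≈ 0.1660, f(7) ≈ 0.6570.
Sum = Δx · [f(2.05) + f(2.6) + f(3.15) + ...].
Sum ≈ -0.7595.

-0.7595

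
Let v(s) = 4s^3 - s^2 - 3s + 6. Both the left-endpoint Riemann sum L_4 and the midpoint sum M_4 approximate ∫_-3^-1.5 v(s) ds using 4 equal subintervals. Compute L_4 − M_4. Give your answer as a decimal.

-19.6171875

L_4 = -83.8125.
M_4 = -64.1953125.
L_4 − M_4 = -19.6171875.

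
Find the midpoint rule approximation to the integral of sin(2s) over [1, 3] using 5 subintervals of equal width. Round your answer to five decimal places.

Δs = (3 − 1)/5 = 0.4.
Midpoints: 1.2, 1.6, 2, 2.4, 2.8.
f(1.2) ≈ 0.67546, f(1.6) ≈ -0.05837, f(2) ≈ -0.75680, f(2.4) ≈ -0.99616, f(2.8) ≈ -0.63127.
Sum = Δs · [f(1.2) + f(1.6) + f(2) + f(2.4) + f(2.8)].
Sum ≈ -0.70686.

-0.70686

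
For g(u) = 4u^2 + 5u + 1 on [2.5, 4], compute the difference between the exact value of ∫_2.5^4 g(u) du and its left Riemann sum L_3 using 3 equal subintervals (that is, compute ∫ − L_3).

Exact integral: ∫_2.5^4 g(u) du = 90.375.
L_3 = 79.
Error = 90.375 − 79 = 11.375.

11.375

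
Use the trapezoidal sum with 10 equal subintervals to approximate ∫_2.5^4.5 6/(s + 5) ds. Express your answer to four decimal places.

Δs = (4.5 − 2.5)/10 = 0.2.
f(2.5) = 0.8, f(2.7) = 60/77, f(2.9) = 60/79, f(3.1) = 20/27, f(3.3) = 60/83, f(3.5) = 12/17, f(3.7) = 20/29, f(3.9) = 60/89, f(4.1) = 60/91, f(4.3) = 20/31, f(4.5) = 12/19.
T_10 = (Δs/2)·[f(s_0) + 2f(s_1) + ... + 2f(s_{9}) + f(s_10)].
Sum ≈ 1.4185.

1.4185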